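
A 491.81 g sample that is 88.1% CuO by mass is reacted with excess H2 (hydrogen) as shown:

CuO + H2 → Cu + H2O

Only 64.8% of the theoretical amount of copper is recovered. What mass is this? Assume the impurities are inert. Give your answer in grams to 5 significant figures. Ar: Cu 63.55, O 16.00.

Pure CuO available = 491.81 g × 0.881 = 433.285 g.
M(CuO) = 63.55 + 16.00 = 79.55 g/mol.
M(Cu) = 63.55 g/mol.
n(CuO) = 433.285 g / 79.55 g/mol = 5.44670 mol.
From the equation the CuO:Cu mole ratio is 1:1, so n(Cu) = 5.44670 × 1/1 = 5.44670 mol.
Mass of Cu = 5.44670 mol × 63.55 g/mol = 346.137 g.
Actual mass collected = 346.137 g × 0.648 = 224.297 g.

224.30 g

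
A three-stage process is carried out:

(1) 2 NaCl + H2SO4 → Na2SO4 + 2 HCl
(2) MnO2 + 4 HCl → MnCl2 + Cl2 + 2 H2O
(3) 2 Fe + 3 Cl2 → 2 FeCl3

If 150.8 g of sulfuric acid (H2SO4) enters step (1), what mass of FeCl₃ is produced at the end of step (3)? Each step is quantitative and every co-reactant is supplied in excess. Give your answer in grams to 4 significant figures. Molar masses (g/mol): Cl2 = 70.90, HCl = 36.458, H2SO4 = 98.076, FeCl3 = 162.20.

83.13 g

n(H2SO4) = 150.8 / 98.076 = 1.5376 mol.
Reaction (1): H2SO4→HCl ratio 1:2 ⇒ n(HCl) = 3.0752 mol.
Reaction (2): HCl→Cl2 ratio 4:1 ⇒ n(Cl2) = 0.76879 mol.
Reaction (3): Cl2→FeCl3 ratio 3:2 ⇒ n(FeCl3) = 0.51253 mol.
Mass of FeCl3 = 0.51253 × 162.20 = 83.132 g.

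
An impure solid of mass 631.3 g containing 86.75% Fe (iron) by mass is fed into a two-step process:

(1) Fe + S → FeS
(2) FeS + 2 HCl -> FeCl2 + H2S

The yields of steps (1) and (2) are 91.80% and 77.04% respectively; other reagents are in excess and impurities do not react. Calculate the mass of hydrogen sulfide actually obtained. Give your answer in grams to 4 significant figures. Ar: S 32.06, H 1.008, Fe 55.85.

236.3 g

Pure Fe = 631.3 × 0.8675 = 547.65 g.
M(Fe) = 55.85 g/mol.
M(H2S) = 2(1.008) + 32.06 = 34.076 g/mol.
n(Fe) = 547.65 / 55.85 = 9.8058 mol.
Step 1 (Fe:FeS = 1:1): theoretical n(FeS) = 9.8058 mol; at 91.80% yield, n(FeS) = 9.0017 mol.
Step 2 (FeS:H2S = 1:1): theoretical n(H2S) = 9.0017 mol, so theoretical mass = 9.0017 × 34.076 = 306.74 g.
At 77.04% yield, actual mass of H2S = 306.74 × 0.7704 = 236.31 g.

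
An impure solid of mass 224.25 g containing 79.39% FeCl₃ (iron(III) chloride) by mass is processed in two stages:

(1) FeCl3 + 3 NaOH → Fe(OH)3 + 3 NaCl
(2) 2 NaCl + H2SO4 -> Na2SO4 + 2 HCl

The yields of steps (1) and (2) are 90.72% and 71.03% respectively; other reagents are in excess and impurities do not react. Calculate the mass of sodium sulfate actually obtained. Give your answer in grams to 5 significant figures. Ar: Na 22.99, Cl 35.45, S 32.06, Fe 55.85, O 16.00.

150.69 g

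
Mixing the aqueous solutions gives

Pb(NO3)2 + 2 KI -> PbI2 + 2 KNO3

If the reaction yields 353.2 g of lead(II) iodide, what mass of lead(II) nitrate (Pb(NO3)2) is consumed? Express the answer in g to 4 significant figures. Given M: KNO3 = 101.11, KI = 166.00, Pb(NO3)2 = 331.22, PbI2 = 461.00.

253.8 g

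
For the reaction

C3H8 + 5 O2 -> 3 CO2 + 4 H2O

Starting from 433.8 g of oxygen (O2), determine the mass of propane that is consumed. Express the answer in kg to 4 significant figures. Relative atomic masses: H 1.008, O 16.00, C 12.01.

M(O2) = 2(16.00) = 32.00 g/mol.
M(C3H8) = 3(12.01) + 8(1.008) = 44.094 g/mol.
n(O2) = 433.80 g / 32.00 g/mol = 13.556 mol.
From the equation the O2:C3H8 mole ratio is 5:1, so n(C3H8) = 13.556 × 1/5 = 2.7113 mol.
Mass of C3H8 = 2.7113 mol × 44.094 g/mol = 119.55 g.
Converting to kg: 119.55 g = 0.1195 kg.

0.1195 kg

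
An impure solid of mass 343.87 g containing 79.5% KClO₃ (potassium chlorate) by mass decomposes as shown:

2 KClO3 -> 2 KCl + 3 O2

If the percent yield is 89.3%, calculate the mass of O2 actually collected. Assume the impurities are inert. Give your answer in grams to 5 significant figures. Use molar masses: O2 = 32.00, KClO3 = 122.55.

95.618 g

Pure KClO3 available = 343.87 g × 0.795 = 273.377 g.
n(KClO3) = 273.377 g / 122.55 g/mol = 2.23074 mol.
From the equation the KClO3:O2 mole ratio is 2:3, so n(O2) = 2.23074 × 3/2 = 3.34610 mol.
Mass of O2 = 3.34610 mol × 32.00 g/mol = 107.075 g.
Actual mass collected = 107.075 g × 0.893 = 95.6183 g.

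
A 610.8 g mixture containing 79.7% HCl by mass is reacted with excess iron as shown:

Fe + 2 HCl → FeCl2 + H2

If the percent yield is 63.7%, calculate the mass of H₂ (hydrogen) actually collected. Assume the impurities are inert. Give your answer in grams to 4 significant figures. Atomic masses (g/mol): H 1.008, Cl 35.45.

8.574 g

Pure HCl available = 610.8 g × 0.797 = 486.81 g.
M(HCl) = 1.008 + 35.45 = 36.458 g/mol.
M(H2) = 2(1.008) = 2.016 g/mol.
n(HCl) = 486.81 g / 36.458 g/mol = 13.353 mol.
From the equation the HCl:H2 mole ratio is 2:1, so n(H2) = 13.353 × 1/2 = 6.6763 mol.
Mass of H2 = 6.6763 mol × 2.016 g/mol = 13.459 g.
Actual mass collected = 13.459 g × 0.637 = 8.5736 g.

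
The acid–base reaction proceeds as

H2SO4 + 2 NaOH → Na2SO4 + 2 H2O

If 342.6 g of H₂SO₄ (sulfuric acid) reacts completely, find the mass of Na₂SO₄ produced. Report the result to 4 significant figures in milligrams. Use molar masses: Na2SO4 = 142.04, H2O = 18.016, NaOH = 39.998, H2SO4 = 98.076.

496200 mg

n(H2SO4) = 342.60 g / 98.076 g/mol = 3.4932 mol.
From the equation the H2SO4:Na2SO4 mole ratio is 1:1, so n(Na2SO4) = 3.4932 × 1/1 = 3.4932 mol.
Mass of Na2SO4 = 3.4932 mol × 142.04 g/mol = 496.18 g.
Converting to mg: 496.18 g = 496200 mg.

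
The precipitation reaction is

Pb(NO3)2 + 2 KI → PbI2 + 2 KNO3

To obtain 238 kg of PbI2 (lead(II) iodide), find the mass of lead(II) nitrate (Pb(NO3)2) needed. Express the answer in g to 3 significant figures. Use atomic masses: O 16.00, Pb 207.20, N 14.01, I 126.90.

171000 g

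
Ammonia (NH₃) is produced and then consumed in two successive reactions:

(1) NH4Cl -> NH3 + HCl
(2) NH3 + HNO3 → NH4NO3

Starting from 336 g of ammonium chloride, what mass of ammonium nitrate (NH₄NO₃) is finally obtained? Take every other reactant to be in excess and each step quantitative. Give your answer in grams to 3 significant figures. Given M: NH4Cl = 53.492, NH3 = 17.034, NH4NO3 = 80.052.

n(NH4Cl) = 336.0 / 53.492 = 6.281 mol.
Step 1 gives a 1:1 ratio of NH4Cl to NH3, so n(NH3) = 6.281 mol.
In step 2 the NH3:NH4NO3 ratio is 1:1, so n(NH4NO3) = 6.281 mol.
Mass of NH4NO3 = 6.281 × 80.052 = 502.8 g.

503 g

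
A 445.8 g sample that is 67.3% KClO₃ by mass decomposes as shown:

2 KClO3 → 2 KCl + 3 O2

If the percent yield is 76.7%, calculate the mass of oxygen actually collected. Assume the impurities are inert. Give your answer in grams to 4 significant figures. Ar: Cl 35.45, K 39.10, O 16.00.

Pure KClO3 available = 445.8 g × 0.673 = 300.02 g.
M(KClO3) = 39.10 + 35.45 + 3(16.00) = 122.55 g/mol.
M(O2) = 2(16.00) = 32.00 g/mol.
n(KClO3) = 300.02 g / 122.55 g/mol = 2.4482 mol.
From the equation the KClO3:O2 mole ratio is 2:3, so n(O2) = 2.4482 × 3/2 = 3.6723 mol.
Mass of O2 = 3.6723 mol × 32.00 g/mol = 117.51 g.
Actual mass collected = 117.51 g × 0.767 = 90.132 g.

90.13 g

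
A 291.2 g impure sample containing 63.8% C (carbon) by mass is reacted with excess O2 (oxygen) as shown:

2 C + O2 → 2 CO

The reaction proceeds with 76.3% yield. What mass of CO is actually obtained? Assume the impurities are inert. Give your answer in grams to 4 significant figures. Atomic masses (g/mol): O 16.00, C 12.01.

330.6 g

Pure C available = 291.2 g × 0.638 = 185.79 g.
M(C) = 12.01 g/mol.
M(CO) = 12.01 + 16.00 = 28.01 g/mol.
n(C) = 185.79 g / 12.01 g/mol = 15.469 mol.
From the equation the C:CO mole ratio is 2:2, so n(CO) = 15.469 × 2/2 = 15.469 mol.
Mass of CO = 15.469 mol × 28.01 g/mol = 433.29 g.
Actual mass collected = 433.29 g × 0.763 = 330.60 g.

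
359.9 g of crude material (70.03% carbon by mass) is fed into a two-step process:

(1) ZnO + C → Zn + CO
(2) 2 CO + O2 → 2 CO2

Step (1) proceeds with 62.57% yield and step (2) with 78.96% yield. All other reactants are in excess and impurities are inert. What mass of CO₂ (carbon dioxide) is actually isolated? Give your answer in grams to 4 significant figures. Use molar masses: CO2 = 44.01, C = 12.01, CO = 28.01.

456.3 g

Pure C = 359.9 × 0.7003 = 252.04 g.
n(C) = 252.04 / 12.01 = 20.986 mol.
Step 1 (C:CO = 1:1): theoretical n(CO) = 20.986 mol; at 62.57% yield, n(CO) = 13.131 mol.
Step 2 (CO:CO2 = 2:2): theoretical n(CO2) = 13.131 mol, so theoretical mass = 13.131 × 44.01 = 577.88 g.
At 78.96% yield, actual mass of CO2 = 577.88 × 0.7896 = 456.30 g.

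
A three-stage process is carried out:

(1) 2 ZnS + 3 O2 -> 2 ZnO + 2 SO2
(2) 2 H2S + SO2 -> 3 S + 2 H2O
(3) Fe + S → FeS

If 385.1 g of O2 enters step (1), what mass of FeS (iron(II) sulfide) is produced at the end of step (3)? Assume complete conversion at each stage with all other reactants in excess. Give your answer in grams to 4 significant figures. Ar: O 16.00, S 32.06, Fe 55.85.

2116 g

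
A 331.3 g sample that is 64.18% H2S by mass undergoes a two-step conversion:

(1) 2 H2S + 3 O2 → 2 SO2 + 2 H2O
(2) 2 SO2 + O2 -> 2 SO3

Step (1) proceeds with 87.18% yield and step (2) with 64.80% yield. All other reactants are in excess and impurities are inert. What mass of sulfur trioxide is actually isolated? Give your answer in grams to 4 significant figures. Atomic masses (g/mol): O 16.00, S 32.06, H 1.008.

282.2 g

Pure H2S = 331.3 × 0.6418 = 212.63 g.
M(H2S) = 2(1.008) + 32.06 = 34.076 g/mol.
M(SO3) = 32.06 + 3(16.00) = 80.06 g/mol.
n(H2S) = 212.63 / 34.076 = 6.2398 mol.
Step 1 (H2S:SO2 = 2:2): theoretical n(SO2) = 6.2398 mol; at 87.18% yield, n(SO2) = 5.4399 mol.
Step 2 (SO2:SO3 = 2:2): theoretical n(SO3) = 5.4399 mol, so theoretical mass = 5.4399 × 80.06 = 435.52 g.
At 64.80% yield, actual mass of SO3 = 435.52 × 0.6480 = 282.21 g.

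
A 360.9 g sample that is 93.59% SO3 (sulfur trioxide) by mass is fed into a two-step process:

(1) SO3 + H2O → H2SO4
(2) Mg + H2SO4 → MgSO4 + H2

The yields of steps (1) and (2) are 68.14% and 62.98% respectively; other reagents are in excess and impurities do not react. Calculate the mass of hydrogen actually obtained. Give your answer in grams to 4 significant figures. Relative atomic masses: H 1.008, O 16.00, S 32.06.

3.650 g

Pure SO3 = 360.9 × 0.9359 = 337.77 g.
M(SO3) = 32.06 + 3(16.00) = 80.06 g/mol.
M(H2) = 2(1.008) = 2.016 g/mol.
n(SO3) = 337.77 / 80.06 = 4.2189 mol.
Step 1 (SO3:H2SO4 = 1:1): theoretical n(H2SO4) = 4.2189 mol; at 68.14% yield, n(H2SO4) = 2.8748 mol.
Step 2 (H2SO4:H2 = 1:1): theoretical n(H2) = 2.8748 mol, so theoretical mass = 2.8748 × 2.016 = 5.7955 g.
At 62.98% yield, actual mass of H2 = 5.7955 × 0.6298 = 3.6500 g.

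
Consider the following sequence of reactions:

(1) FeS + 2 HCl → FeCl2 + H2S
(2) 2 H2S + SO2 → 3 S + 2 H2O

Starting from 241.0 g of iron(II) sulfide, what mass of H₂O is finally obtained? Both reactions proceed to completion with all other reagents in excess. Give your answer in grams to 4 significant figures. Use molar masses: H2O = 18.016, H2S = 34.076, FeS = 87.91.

n(FeS) = 241.00 / 87.91 = 2.7414 mol.
Step 1 gives a 1:1 ratio of FeS to H2S, so n(H2S) = 2.7414 mol.
In step 2 the H2S:H2O ratio is 2:2, so n(H2O) = 2.7414 mol.
Mass of H2O = 2.7414 × 18.016 = 49.390 g.

49.39 g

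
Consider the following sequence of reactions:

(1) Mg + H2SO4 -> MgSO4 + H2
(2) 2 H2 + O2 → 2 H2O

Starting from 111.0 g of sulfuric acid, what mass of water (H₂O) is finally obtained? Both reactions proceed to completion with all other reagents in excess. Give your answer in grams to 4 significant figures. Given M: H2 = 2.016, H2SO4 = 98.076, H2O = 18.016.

20.39 g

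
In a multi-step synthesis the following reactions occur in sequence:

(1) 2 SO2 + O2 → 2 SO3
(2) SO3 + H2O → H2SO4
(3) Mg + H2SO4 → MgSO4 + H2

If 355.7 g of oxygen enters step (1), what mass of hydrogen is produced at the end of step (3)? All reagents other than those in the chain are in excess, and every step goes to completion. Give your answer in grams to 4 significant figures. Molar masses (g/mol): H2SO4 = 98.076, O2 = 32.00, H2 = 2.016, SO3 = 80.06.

n(O2) = 355.7 / 32.00 = 11.116 mol.
Reaction (1): O2→SO3 ratio 1:2 ⇒ n(SO3) = 22.231 mol.
Reaction (2): SO3→H2SO4 ratio 1:1 ⇒ n(H2SO4) = 22.231 mol.
Reaction (3): H2SO4→H2 ratio 1:1 ⇒ n(H2) = 22.231 mol.
Mass of H2 = 22.231 × 2.016 = 44.818 g.

44.82 g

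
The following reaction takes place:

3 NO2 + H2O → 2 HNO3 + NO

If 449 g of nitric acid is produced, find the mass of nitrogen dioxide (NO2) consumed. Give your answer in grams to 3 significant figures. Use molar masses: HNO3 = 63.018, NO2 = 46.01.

492 g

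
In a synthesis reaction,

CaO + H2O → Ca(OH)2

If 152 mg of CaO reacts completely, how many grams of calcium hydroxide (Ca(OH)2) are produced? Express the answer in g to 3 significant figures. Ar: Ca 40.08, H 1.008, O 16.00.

M(CaO) = 40.08 + 16.00 = 56.08 g/mol.
M(Ca(OH)2) = 40.08 + 2(16.00) + 2(1.008) = 74.096 g/mol.
Convert: 152 mg = 0.1520 g.
n(CaO) = 0.1520 g / 56.08 g/mol = 0.002710 mol.
From the equation the CaO:Ca(OH)2 mole ratio is 1:1, so n(Ca(OH)2) = 0.002710 × 1/1 = 0.002710 mol.
Mass of Ca(OH)2 = 0.002710 mol × 74.096 g/mol = 0.2008 g.

0.201 g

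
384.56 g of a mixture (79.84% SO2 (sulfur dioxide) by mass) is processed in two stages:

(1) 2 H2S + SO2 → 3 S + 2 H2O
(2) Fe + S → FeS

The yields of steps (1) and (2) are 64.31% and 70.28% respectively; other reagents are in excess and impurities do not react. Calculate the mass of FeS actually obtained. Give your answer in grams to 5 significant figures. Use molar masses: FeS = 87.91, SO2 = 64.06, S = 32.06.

Pure SO2 = 384.56 × 0.7984 = 307.033 g.
n(SO2) = 307.033 / 64.06 = 4.79289 mol.
Step 1 (SO2:S = 1:3): theoretical n(S) = 14.3787 mol; at 64.31% yield, n(S) = 9.24693 mol.
Step 2 (S:FeS = 1:1): theoretical n(FeS) = 9.24693 mol, so theoretical mass = 9.24693 × 87.91 = 812.897 g.
At 70.28% yield, actual mass of FeS = 812.897 × 0.7028 = 571.304 g.

571.30 g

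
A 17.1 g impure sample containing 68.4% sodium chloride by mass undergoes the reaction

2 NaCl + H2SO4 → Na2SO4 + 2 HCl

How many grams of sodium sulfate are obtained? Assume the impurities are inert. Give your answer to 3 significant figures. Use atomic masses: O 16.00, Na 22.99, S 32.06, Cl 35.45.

Mass of pure NaCl = 17.1 g × 0.684 = 11.70 g.
M(NaCl) = 22.99 + 35.45 = 58.44 g/mol.
M(Na2SO4) = 2(22.99) + 32.06 + 4(16.00) = 142.04 g/mol.
n(NaCl) = 11.70 g / 58.44 g/mol = 0.2001 mol.
From the equation the NaCl:Na2SO4 mole ratio is 2:1, so n(Na2SO4) = 0.2001 × 1/2 = 0.1001 mol.
Mass of Na2SO4 = 0.1001 mol × 142.04 g/mol = 14.21 g.

14.2 g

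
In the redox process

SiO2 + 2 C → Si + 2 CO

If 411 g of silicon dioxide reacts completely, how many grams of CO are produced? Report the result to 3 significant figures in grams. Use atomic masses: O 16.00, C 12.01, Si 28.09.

383 g

M(SiO2) = 28.09 + 2(16.00) = 60.09 g/mol.
M(CO) = 12.01 + 16.00 = 28.01 g/mol.
n(SiO2) = 411.0 g / 60.09 g/mol = 6.840 mol.
From the equation the SiO2:CO mole ratio is 1:2, so n(CO) = 6.840 × 2/1 = 13.68 mol.
Mass of CO = 13.68 mol × 28.01 g/mol = 383.2 g.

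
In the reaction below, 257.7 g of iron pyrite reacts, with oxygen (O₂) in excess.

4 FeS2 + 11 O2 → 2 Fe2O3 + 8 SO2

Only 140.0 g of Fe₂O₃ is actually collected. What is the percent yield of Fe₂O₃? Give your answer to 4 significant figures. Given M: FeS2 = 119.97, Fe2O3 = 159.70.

81.62 %

n(FeS2) = 257.70 g / 119.97 g/mol = 2.1480 mol.
From the equation the FeS2:Fe2O3 mole ratio is 4:2, so n(Fe2O3) = 2.1480 × 2/4 = 1.0740 mol.
Mass of Fe2O3 = 1.0740 mol × 159.70 g/mol = 171.52 g.
This is the theoretical yield. Percent yield = 140.0 g / 171.52 g × 100% = 81.623%.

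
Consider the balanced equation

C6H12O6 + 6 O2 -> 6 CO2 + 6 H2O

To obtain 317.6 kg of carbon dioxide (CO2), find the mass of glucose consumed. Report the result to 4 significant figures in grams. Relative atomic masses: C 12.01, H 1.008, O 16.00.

M(CO2) = 12.01 + 2(16.00) = 44.01 g/mol.
M(C6H12O6) = 6(12.01) + 12(1.008) + 6(16.00) = 180.156 g/mol.
Convert: 317.6 kg = 317600 g.
n(CO2) = 317600 g / 44.01 g/mol = 7216.5 mol.
From the equation the CO2:C6H12O6 mole ratio is 6:1, so n(C6H12O6) = 7216.5 × 1/6 = 1202.8 mol.
Mass of C6H12O6 = 1202.8 mol × 180.156 g/mol = 216680 g.

216700 g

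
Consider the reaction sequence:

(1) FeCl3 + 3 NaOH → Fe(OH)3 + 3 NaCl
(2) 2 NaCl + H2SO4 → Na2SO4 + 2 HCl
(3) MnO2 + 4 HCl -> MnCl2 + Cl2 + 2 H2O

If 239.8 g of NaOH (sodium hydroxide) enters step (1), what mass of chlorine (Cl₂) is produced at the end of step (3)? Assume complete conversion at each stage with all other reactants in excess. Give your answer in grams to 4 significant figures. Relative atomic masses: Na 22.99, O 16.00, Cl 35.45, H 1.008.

106.3 g

M(NaOH) = 22.99 + 16.00 + 1.008 = 39.998 g/mol.
M(Cl2) = 2(35.45) = 70.90 g/mol.
n(NaOH) = 239.8 / 39.998 = 5.9953 mol.
Reaction (1): NaOH→NaCl ratio 3:3 ⇒ n(NaCl) = 5.9953 mol.
Reaction (2): NaCl→HCl ratio 2:2 ⇒ n(HCl) = 5.9953 mol.
Reaction (3): HCl→Cl2 ratio 4:1 ⇒ n(Cl2) = 1.4988 mol.
Mass of Cl2 = 1.4988 × 70.90 = 106.27 g.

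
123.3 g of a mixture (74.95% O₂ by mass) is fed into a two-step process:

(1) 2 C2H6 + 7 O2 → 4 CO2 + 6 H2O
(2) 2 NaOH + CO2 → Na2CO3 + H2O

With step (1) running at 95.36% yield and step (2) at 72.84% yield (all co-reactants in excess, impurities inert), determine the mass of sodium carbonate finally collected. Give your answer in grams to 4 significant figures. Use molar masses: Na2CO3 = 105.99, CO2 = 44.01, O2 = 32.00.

Pure O2 = 123.3 × 0.7495 = 92.413 g.
n(O2) = 92.413 / 32.00 = 2.8879 mol.
Step 1 (O2:CO2 = 7:4): theoretical n(CO2) = 1.6502 mol; at 95.36% yield, n(CO2) = 1.5737 mol.
Step 2 (CO2:Na2CO3 = 1:1): theoretical n(Na2CO3) = 1.5737 mol, so theoretical mass = 1.5737 × 105.99 = 166.79 g.
At 72.84% yield, actual mass of Na2CO3 = 166.79 × 0.7284 = 121.49 g.

121.5 g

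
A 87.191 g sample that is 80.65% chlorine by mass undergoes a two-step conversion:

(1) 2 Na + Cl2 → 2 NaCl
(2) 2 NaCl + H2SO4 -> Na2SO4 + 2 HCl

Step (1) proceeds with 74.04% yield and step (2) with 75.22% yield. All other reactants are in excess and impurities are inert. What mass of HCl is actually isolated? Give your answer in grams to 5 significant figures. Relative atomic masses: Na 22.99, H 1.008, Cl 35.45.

40.277 g

Pure Cl2 = 87.191 × 0.8065 = 70.3195 g.
M(Cl2) = 2(35.45) = 70.90 g/mol.
M(HCl) = 1.008 + 35.45 = 36.458 g/mol.
n(Cl2) = 70.3195 / 70.90 = 0.991813 mol.
Step 1 (Cl2:NaCl = 1:2): theoretical n(NaCl) = 1.98363 mol; at 74.04% yield, n(NaCl) = 1.46868 mol.
Step 2 (NaCl:HCl = 2:2): theoretical n(HCl) = 1.46868 mol, so theoretical mass = 1.46868 × 36.458 = 53.5450 g.
At 75.22% yield, actual mass of HCl = 53.5450 × 0.7522 = 40.2766 g.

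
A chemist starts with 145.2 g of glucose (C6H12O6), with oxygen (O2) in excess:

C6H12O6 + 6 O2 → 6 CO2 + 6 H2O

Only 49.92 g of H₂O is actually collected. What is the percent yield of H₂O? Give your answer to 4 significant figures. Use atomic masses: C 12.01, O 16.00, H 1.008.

M(C6H12O6) = 6(12.01) + 12(1.008) + 6(16.00) = 180.156 g/mol.
M(H2O) = 2(1.008) + 16.00 = 18.016 g/mol.
n(C6H12O6) = 145.20 g / 180.156 g/mol = 0.80597 mol.
From the equation the C6H12O6:H2O mole ratio is 1:6, so n(H2O) = 0.80597 × 6/1 = 4.8358 mol.
Mass of H2O = 4.8358 mol × 18.016 g/mol = 87.122 g.
This is the theoretical yield. Percent yield = 49.92 g / 87.122 g × 100% = 57.299%.

57.30 %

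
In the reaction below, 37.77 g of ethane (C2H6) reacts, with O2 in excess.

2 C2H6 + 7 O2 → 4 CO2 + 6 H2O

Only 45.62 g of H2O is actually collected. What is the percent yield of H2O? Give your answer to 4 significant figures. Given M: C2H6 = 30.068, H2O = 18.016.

n(C2H6) = 37.770 g / 30.068 g/mol = 1.2562 mol.
From the equation the C2H6:H2O mole ratio is 2:6, so n(H2O) = 1.2562 × 6/2 = 3.7685 mol.
Mass of H2O = 3.7685 mol × 18.016 g/mol = 67.893 g.
This is the theoretical yield. Percent yield = 45.62 g / 67.893 g × 100% = 67.194%.

67.19 %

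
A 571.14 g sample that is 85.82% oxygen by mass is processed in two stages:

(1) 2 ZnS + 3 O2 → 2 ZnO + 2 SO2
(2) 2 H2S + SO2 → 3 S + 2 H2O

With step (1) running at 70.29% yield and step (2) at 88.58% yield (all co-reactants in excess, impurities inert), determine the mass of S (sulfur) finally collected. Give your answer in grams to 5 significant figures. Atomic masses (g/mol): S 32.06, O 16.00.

Pure O2 = 571.14 × 0.8582 = 490.152 g.
M(O2) = 2(16.00) = 32.00 g/mol.
M(S) = 32.06 g/mol.
n(O2) = 490.152 / 32.00 = 15.3173 mol.
Step 1 (O2:SO2 = 3:2): theoretical n(SO2) = 10.2115 mol; at 70.29% yield, n(SO2) = 7.17767 mol.
Step 2 (SO2:S = 1:3): theoretical n(S) = 21.5330 mol, so theoretical mass = 21.5330 × 32.06 = 690.348 g.
At 88.58% yield, actual mass of S = 690.348 × 0.8858 = 611.510 g.

611.51 g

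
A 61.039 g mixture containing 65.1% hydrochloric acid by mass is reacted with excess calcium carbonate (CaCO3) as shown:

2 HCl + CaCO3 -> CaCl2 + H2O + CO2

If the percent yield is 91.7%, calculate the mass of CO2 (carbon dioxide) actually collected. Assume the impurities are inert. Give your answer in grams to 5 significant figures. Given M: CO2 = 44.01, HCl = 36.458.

21.993 g

Pure HCl available = 61.039 g × 0.651 = 39.7364 g.
n(HCl) = 39.7364 g / 36.458 g/mol = 1.08992 mol.
From the equation the HCl:CO2 mole ratio is 2:1, so n(CO2) = 1.08992 × 1/2 = 0.544961 mol.
Mass of CO2 = 0.544961 mol × 44.01 g/mol = 23.9837 g.
Actual mass collected = 23.9837 g × 0.917 = 21.9931 g.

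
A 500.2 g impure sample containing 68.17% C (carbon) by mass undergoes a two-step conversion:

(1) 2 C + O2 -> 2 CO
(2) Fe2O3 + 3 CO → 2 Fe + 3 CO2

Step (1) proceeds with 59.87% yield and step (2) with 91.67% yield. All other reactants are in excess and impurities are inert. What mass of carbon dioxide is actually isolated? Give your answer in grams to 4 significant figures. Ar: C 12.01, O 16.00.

685.8 g

Pure C = 500.2 × 0.6817 = 340.99 g.
M(C) = 12.01 g/mol.
M(CO2) = 12.01 + 2(16.00) = 44.01 g/mol.
n(C) = 340.99 / 12.01 = 28.392 mol.
Step 1 (C:CO = 2:2): theoretical n(CO) = 28.392 mol; at 59.87% yield, n(CO) = 16.998 mol.
Step 2 (CO:CO2 = 3:3): theoretical n(CO2) = 16.998 mol, so theoretical mass = 16.998 × 44.01 = 748.09 g.
At 91.67% yield, actual mass of CO2 = 748.09 × 0.9167 = 685.78 g.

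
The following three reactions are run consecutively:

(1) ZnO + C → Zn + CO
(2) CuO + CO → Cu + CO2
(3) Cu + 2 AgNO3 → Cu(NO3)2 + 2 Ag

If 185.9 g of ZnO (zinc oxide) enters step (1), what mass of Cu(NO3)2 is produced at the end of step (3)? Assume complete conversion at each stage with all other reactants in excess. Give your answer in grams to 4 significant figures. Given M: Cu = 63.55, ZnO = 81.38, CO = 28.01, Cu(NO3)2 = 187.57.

428.5 g

n(ZnO) = 185.9 / 81.38 = 2.2843 mol.
Reaction (1): ZnO→CO ratio 1:1 ⇒ n(CO) = 2.2843 mol.
Reaction (2): CO→Cu ratio 1:1 ⇒ n(Cu) = 2.2843 mol.
Reaction (3): Cu→Cu(NO3)2 ratio 1:1 ⇒ n(Cu(NO3)2) = 2.2843 mol.
Mass of Cu(NO3)2 = 2.2843 × 187.57 = 428.47 g.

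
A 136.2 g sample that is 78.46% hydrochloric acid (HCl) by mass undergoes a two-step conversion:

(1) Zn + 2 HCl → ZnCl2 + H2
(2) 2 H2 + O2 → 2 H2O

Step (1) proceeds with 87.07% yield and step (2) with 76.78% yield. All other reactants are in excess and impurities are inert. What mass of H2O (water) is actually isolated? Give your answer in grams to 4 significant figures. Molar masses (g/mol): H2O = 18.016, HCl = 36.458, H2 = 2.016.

Pure HCl = 136.2 × 0.7846 = 106.86 g.
n(HCl) = 106.86 / 36.458 = 2.9311 mol.
Step 1 (HCl:H2 = 2:1): theoretical n(H2) = 1.4656 mol; at 87.07% yield, n(H2) = 1.2761 mol.
Step 2 (H2:H2O = 2:2): theoretical n(H2O) = 1.2761 mol, so theoretical mass = 1.2761 × 18.016 = 22.989 g.
At 76.78% yield, actual mass of H2O = 22.989 × 0.7678 = 17.651 g.

17.65 g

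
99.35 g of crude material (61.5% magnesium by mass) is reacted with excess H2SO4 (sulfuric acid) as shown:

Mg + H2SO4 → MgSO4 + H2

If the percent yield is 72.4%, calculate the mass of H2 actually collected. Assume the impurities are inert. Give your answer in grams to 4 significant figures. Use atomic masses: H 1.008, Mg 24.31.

3.668 g

Pure Mg available = 99.35 g × 0.615 = 61.100 g.
M(Mg) = 24.31 g/mol.
M(H2) = 2(1.008) = 2.016 g/mol.
n(Mg) = 61.100 g / 24.31 g/mol = 2.5134 mol.
From the equation the Mg:H2 mole ratio is 1:1, so n(H2) = 2.5134 × 1/1 = 2.5134 mol.
Mass of H2 = 2.5134 mol × 2.016 g/mol = 5.0670 g.
Actual mass collected = 5.0670 g × 0.724 = 3.6685 g.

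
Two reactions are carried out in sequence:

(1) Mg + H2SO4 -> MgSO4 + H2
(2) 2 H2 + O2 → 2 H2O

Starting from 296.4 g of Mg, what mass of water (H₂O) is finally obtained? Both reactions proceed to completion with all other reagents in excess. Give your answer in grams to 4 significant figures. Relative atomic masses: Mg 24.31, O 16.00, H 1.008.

219.7 g

M(Mg) = 24.31 g/mol.
M(H2O) = 2(1.008) + 16.00 = 18.016 g/mol.
n(Mg) = 296.40 / 24.31 = 12.193 mol.
Step 1 gives a 1:1 ratio of Mg to H2, so n(H2) = 12.193 mol.
In step 2 the H2:H2O ratio is 2:2, so n(H2O) = 12.193 mol.
Mass of H2O = 12.193 × 18.016 = 219.66 g.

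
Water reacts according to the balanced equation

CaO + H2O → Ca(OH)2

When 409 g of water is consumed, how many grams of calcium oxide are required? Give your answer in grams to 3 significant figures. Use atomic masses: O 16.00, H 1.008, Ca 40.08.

1270 g

M(H2O) = 2(1.008) + 16.00 = 18.016 g/mol.
M(CaO) = 40.08 + 16.00 = 56.08 g/mol.
n(H2O) = 409.0 g / 18.016 g/mol = 22.70 mol.
From the equation the H2O:CaO mole ratio is 1:1, so n(CaO) = 22.70 × 1/1 = 22.70 mol.
Mass of CaO = 22.70 mol × 56.08 g/mol = 1273 g.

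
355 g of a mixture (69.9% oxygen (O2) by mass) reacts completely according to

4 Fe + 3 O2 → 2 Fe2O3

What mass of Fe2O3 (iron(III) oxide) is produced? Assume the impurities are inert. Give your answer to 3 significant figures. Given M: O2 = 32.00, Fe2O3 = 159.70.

Mass of pure O2 = 355 g × 0.699 = 248.1 g.
n(O2) = 248.1 g / 32.00 g/mol = 7.755 mol.
From the equation the O2:Fe2O3 mole ratio is 3:2, so n(Fe2O3) = 7.755 × 2/3 = 5.170 mol.
Mass of Fe2O3 = 5.170 mol × 159.70 g/mol = 825.6 g.

826 g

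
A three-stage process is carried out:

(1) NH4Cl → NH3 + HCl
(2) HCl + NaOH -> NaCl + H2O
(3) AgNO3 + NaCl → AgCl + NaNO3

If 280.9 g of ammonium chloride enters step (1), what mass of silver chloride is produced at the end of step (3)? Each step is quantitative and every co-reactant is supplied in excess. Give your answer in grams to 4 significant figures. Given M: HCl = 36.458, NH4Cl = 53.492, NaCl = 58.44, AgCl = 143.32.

752.6 g

n(NH4Cl) = 280.9 / 53.492 = 5.2513 mol.
Reaction (1): NH4Cl→HCl ratio 1:1 ⇒ n(HCl) = 5.2513 mol.
Reaction (2): HCl→NaCl ratio 1:1 ⇒ n(NaCl) = 5.2513 mol.
Reaction (3): NaCl→AgCl ratio 1:1 ⇒ n(AgCl) = 5.2513 mol.
Mass of AgCl = 5.2513 × 143.32 = 752.61 g.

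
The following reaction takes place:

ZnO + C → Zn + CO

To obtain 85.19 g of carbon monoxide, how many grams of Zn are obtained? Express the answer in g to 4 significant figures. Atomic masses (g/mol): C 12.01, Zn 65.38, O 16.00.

M(CO) = 12.01 + 16.00 = 28.01 g/mol.
M(Zn) = 65.38 g/mol.
n(CO) = 85.190 g / 28.01 g/mol = 3.0414 mol.
From the equation the CO:Zn mole ratio is 1:1, so n(Zn) = 3.0414 × 1/1 = 3.0414 mol.
Mass of Zn = 3.0414 mol × 65.38 g/mol = 198.85 g.

198.8 g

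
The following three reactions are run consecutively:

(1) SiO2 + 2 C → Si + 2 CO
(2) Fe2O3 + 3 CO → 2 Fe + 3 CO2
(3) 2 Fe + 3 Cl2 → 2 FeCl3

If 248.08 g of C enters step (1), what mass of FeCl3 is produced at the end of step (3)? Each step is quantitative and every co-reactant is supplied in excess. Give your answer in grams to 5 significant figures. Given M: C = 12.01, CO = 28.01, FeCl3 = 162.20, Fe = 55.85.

2233.6 g

n(C) = 248.08 / 12.01 = 20.6561 mol.
Reaction (1): C→CO ratio 2:2 ⇒ n(CO) = 20.6561 mol.
Reaction (2): CO→Fe ratio 3:2 ⇒ n(Fe) = 13.7707 mol.
Reaction (3): Fe→FeCl3 ratio 2:2 ⇒ n(FeCl3) = 13.7707 mol.
Mass of FeCl3 = 13.7707 × 162.20 = 2233.62 g.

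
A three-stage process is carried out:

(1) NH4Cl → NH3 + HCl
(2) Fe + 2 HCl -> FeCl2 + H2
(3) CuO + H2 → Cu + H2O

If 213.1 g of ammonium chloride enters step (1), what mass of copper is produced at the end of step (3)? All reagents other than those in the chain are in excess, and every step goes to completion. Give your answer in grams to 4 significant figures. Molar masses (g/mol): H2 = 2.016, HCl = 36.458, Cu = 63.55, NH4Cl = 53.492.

n(NH4Cl) = 213.1 / 53.492 = 3.9838 mol.
Reaction (1): NH4Cl→HCl ratio 1:1 ⇒ n(HCl) = 3.9838 mol.
Reaction (2): HCl→H2 ratio 2:1 ⇒ n(H2) = 1.9919 mol.
Reaction (3): H2→Cu ratio 1:1 ⇒ n(Cu) = 1.9919 mol.
Mass of Cu = 1.9919 × 63.55 = 126.58 g.

126.6 g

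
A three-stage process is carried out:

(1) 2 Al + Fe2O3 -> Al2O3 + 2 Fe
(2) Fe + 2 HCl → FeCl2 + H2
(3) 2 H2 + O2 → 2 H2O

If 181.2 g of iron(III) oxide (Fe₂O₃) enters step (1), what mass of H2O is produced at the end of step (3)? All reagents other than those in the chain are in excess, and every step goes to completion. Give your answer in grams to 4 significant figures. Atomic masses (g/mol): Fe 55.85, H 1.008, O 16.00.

M(Fe2O3) = 2(55.85) + 3(16.00) = 159.70 g/mol.
M(H2O) = 2(1.008) + 16.00 = 18.016 g/mol.
n(Fe2O3) = 181.2 / 159.70 = 1.1346 mol.
Reaction (1): Fe2O3→Fe ratio 1:2 ⇒ n(Fe) = 2.2693 mol.
Reaction (2): Fe→H2 ratio 1:1 ⇒ n(H2) = 2.2693 mol.
Reaction (3): H2→H2O ratio 2:2 ⇒ n(H2O) = 2.2693 mol.
Mass of H2O = 2.2693 × 18.016 = 40.883 g.

40.88 g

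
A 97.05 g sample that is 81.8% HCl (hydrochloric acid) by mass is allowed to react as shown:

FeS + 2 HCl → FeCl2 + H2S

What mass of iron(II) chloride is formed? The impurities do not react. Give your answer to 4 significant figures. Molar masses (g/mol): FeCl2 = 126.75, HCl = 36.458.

Mass of pure HCl = 97.05 g × 0.818 = 79.387 g.
n(HCl) = 79.387 g / 36.458 g/mol = 2.1775 mol.
From the equation the HCl:FeCl2 mole ratio is 2:1, so n(FeCl2) = 2.1775 × 1/2 = 1.0887 mol.
Mass of FeCl2 = 1.0887 mol × 126.75 g/mol = 138.00 g.

138.0 g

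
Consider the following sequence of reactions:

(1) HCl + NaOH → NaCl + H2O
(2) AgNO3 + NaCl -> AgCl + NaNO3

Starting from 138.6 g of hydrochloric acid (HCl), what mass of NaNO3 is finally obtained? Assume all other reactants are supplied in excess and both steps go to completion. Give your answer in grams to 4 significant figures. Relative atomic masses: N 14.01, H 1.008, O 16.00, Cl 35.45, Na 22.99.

323.1 g

M(HCl) = 1.008 + 35.45 = 36.458 g/mol.
M(NaNO3) = 22.99 + 14.01 + 3(16.00) = 85.00 g/mol.
n(HCl) = 138.60 / 36.458 = 3.8016 mol.
Step 1 gives a 1:1 ratio of HCl to NaCl, so n(NaCl) = 3.8016 mol.
In step 2 the NaCl:NaNO3 ratio is 1:1, so n(NaNO3) = 3.8016 mol.
Mass of NaNO3 = 3.8016 × 85.00 = 323.14 g.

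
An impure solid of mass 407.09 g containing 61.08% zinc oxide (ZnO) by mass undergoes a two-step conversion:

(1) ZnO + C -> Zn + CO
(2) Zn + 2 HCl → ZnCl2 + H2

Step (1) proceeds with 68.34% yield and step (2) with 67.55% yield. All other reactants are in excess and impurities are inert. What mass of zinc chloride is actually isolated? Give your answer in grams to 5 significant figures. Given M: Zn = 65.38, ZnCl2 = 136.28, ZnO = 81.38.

192.22 g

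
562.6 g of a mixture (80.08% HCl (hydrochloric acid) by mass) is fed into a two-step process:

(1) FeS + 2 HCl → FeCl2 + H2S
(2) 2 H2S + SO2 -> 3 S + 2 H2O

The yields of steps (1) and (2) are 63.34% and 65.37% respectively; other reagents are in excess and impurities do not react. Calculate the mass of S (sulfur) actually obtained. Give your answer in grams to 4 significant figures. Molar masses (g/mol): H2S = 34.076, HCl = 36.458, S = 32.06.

Pure HCl = 562.6 × 0.8008 = 450.53 g.
n(HCl) = 450.53 / 36.458 = 12.358 mol.
Step 1 (HCl:H2S = 2:1): theoretical n(H2S) = 6.1788 mol; at 63.34% yield, n(H2S) = 3.9136 mol.
Step 2 (H2S:S = 2:3): theoretical n(S) = 5.8704 mol, so theoretical mass = 5.8704 × 32.06 = 188.21 g.
At 65.37% yield, actual mass of S = 188.21 × 0.6537 = 123.03 g.

123.0 g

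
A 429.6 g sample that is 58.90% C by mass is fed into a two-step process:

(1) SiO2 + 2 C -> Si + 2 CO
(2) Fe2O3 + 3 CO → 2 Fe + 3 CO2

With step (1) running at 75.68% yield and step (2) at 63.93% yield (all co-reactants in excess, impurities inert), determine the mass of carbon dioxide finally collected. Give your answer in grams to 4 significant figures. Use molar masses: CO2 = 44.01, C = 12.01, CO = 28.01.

Pure C = 429.6 × 0.5890 = 253.03 g.
n(C) = 253.03 / 12.01 = 21.069 mol.
Step 1 (C:CO = 2:2): theoretical n(CO) = 21.069 mol; at 75.68% yield, n(CO) = 15.945 mol.
Step 2 (CO:CO2 = 3:3): theoretical n(CO2) = 15.945 mol, so theoretical mass = 15.945 × 44.01 = 701.73 g.
At 63.93% yield, actual mass of CO2 = 701.73 × 0.6393 = 448.61 g.

448.6 g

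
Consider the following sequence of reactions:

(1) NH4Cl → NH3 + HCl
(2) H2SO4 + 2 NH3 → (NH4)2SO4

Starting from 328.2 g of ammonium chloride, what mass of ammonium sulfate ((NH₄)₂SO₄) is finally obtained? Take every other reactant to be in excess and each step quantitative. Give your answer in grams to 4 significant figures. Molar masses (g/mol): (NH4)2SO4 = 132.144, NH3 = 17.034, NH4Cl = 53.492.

n(NH4Cl) = 328.20 / 53.492 = 6.1355 mol.
Step 1 gives a 1:1 ratio of NH4Cl to NH3, so n(NH3) = 6.1355 mol.
In step 2 the NH3:(NH4)2SO4 ratio is 2:1, so n((NH4)2SO4) = 3.0677 mol.
Mass of (NH4)2SO4 = 3.0677 × 132.144 = 405.38 g.

405.4 g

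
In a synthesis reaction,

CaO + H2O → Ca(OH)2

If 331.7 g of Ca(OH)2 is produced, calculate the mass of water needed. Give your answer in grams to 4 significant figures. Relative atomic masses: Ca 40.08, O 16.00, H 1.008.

M(Ca(OH)2) = 40.08 + 2(16.00) + 2(1.008) = 74.096 g/mol.
M(H2O) = 2(1.008) + 16.00 = 18.016 g/mol.
n(Ca(OH)2) = 331.70 g / 74.096 g/mol = 4.4766 mol.
From the equation the Ca(OH)2:H2O mole ratio is 1:1, so n(H2O) = 4.4766 × 1/1 = 4.4766 mol.
Mass of H2O = 4.4766 mol × 18.016 g/mol = 80.651 g.

80.65 g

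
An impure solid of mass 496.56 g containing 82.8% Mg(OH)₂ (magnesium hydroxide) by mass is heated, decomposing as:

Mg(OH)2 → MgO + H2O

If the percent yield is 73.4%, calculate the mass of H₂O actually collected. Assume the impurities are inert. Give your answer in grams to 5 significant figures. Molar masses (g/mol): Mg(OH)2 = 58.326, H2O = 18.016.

93.217 g

Pure Mg(OH)2 available = 496.56 g × 0.828 = 411.152 g.
n(Mg(OH)2) = 411.152 g / 58.326 g/mol = 7.04920 mol.
From the equation the Mg(OH)2:H2O mole ratio is 1:1, so n(H2O) = 7.04920 × 1/1 = 7.04920 mol.
Mass of H2O = 7.04920 mol × 18.016 g/mol = 126.998 g.
Actual mass collected = 126.998 g × 0.734 = 93.2168 g.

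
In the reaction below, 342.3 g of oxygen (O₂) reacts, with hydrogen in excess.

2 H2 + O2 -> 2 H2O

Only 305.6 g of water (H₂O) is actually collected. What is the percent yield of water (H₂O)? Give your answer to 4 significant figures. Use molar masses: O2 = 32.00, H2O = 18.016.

n(O2) = 342.30 g / 32.00 g/mol = 10.697 mol.
From the equation the O2:H2O mole ratio is 1:2, so n(H2O) = 10.697 × 2/1 = 21.394 mol.
Mass of H2O = 21.394 mol × 18.016 g/mol = 385.43 g.
This is the theoretical yield. Percent yield = 305.6 g / 385.43 g × 100% = 79.288%.

79.29 %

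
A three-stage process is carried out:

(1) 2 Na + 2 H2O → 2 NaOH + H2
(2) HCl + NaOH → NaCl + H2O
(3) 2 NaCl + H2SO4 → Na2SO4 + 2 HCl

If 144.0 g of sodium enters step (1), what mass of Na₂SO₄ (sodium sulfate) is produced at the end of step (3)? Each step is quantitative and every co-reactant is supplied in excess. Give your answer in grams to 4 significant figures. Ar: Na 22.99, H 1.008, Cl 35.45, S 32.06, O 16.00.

M(Na) = 22.99 g/mol.
M(Na2SO4) = 2(22.99) + 32.06 + 4(16.00) = 142.04 g/mol.
n(Na) = 144.0 / 22.99 = 6.2636 mol.
Reaction (1): Na→NaOH ratio 2:2 ⇒ n(NaOH) = 6.2636 mol.
Reaction (2): NaOH→NaCl ratio 1:1 ⇒ n(NaCl) = 6.2636 mol.
Reaction (3): NaCl→Na2SO4 ratio 2:1 ⇒ n(Na2SO4) = 3.1318 mol.
Mass of Na2SO4 = 3.1318 × 142.04 = 444.84 g.

444.8 g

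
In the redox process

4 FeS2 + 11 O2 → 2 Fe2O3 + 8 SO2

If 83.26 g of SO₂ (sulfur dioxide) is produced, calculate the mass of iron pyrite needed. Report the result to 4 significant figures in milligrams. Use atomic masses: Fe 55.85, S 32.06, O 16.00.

77960 mg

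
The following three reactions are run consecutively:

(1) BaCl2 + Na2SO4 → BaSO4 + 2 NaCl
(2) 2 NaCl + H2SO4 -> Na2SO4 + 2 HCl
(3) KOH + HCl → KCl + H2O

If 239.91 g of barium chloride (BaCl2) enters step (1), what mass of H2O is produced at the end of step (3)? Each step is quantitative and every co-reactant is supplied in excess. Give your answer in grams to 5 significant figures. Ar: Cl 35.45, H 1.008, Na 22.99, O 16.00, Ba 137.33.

M(BaCl2) = 137.33 + 2(35.45) = 208.23 g/mol.
M(H2O) = 2(1.008) + 16.00 = 18.016 g/mol.
n(BaCl2) = 239.91 / 208.23 = 1.15214 mol.
Reaction (1): BaCl2→NaCl ratio 1:2 ⇒ n(NaCl) = 2.30428 mol.
Reaction (2): NaCl→HCl ratio 2:2 ⇒ n(HCl) = 2.30428 mol.
Reaction (3): HCl→H2O ratio 1:1 ⇒ n(H2O) = 2.30428 mol.
Mass of H2O = 2.30428 × 18.016 = 41.5139 g.

41.514 g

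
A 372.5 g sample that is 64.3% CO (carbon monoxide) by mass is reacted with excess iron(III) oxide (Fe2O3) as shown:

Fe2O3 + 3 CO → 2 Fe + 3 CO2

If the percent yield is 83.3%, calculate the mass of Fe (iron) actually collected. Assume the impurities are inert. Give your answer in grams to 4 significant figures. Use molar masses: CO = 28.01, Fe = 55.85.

265.2 g

Pure CO available = 372.5 g × 0.643 = 239.52 g.
n(CO) = 239.52 g / 28.01 g/mol = 8.5511 mol.
From the equation the CO:Fe mole ratio is 3:2, so n(Fe) = 8.5511 × 2/3 = 5.7008 mol.
Mass of Fe = 5.7008 mol × 55.85 g/mol = 318.39 g.
Actual mass collected = 318.39 g × 0.833 = 265.22 g.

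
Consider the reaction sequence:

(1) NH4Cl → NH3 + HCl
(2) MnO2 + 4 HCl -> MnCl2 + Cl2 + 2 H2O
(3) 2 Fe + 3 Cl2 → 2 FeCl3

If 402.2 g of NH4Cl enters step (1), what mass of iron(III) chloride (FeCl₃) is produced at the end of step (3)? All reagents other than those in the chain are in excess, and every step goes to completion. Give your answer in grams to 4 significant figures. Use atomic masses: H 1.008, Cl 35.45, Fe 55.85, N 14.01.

M(NH4Cl) = 14.01 + 4(1.008) + 35.45 = 53.492 g/mol.
M(FeCl3) = 55.85 + 3(35.45) = 162.20 g/mol.
n(NH4Cl) = 402.2 / 53.492 = 7.5189 mol.
Reaction (1): NH4Cl→HCl ratio 1:1 ⇒ n(HCl) = 7.5189 mol.
Reaction (2): HCl→Cl2 ratio 4:1 ⇒ n(Cl2) = 1.8797 mol.
Reaction (3): Cl2→FeCl3 ratio 3:2 ⇒ n(FeCl3) = 1.2531 mol.
Mass of FeCl3 = 1.2531 × 162.20 = 203.26 g.

203.3 g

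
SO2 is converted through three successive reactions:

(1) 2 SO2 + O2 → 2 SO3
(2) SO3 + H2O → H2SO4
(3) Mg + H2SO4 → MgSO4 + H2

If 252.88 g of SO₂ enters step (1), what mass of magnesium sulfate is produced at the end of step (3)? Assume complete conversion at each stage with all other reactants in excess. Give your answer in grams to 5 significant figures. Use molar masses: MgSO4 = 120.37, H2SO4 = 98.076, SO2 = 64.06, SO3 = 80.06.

475.17 g

n(SO2) = 252.88 / 64.06 = 3.94755 mol.
Reaction (1): SO2→SO3 ratio 2:2 ⇒ n(SO3) = 3.94755 mol.
Reaction (2): SO3→H2SO4 ratio 1:1 ⇒ n(H2SO4) = 3.94755 mol.
Reaction (3): H2SO4→MgSO4 ratio 1:1 ⇒ n(MgSO4) = 3.94755 mol.
Mass of MgSO4 = 3.94755 × 120.37 = 475.166 g.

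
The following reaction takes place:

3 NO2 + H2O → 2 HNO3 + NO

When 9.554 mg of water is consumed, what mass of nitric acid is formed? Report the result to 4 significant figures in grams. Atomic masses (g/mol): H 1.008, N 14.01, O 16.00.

0.06684 g

M(H2O) = 2(1.008) + 16.00 = 18.016 g/mol.
M(HNO3) = 1.008 + 14.01 + 3(16.00) = 63.018 g/mol.
Convert: 9.554 mg = 0.0095540 g.
n(H2O) = 0.0095540 g / 18.016 g/mol = 0.00053031 mol.
From the equation the H2O:HNO3 mole ratio is 1:2, so n(HNO3) = 0.00053031 × 2/1 = 0.0010606 mol.
Mass of HNO3 = 0.0010606 mol × 63.018 g/mol = 0.066838 g.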